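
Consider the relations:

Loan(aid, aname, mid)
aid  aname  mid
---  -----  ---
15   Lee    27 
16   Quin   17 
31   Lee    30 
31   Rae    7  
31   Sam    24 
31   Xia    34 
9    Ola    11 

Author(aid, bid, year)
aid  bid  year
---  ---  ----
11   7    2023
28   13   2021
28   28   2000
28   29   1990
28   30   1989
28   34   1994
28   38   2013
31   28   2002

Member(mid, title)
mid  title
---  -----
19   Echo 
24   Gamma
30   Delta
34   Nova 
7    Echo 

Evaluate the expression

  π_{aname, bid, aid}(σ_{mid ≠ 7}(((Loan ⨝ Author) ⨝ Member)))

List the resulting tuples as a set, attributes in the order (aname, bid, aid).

{(Lee, 28, 31), (Sam, 28, 31), (Xia, 28, 31)}

Joining Loan and Author on aid yields {(31, Lee, 30, 28, 2002), (31, Rae, 7, 28, 2002), (31, Sam, 24, 28, 2002), (31, Xia, 34, 28, 2002)}.
Joining (Loan ⨝ Author) and Member on mid yields {(31, Lee, 30, 28, 2002, Delta), (31, Rae, 7, 28, 2002, Echo), (31, Sam, 24, 28, 2002, Gamma), (31, Xia, 34, 28, 2002, Nova)}.
Apply σ_{mid ≠ 7}; surviving tuples: {(31, Lee, 30, 28, 2002, Delta), (31, Sam, 24, 28, 2002, Gamma), (31, Xia, 34, 28, 2002, Nova)}
π[aname, bid, aid]: project onto (aname, bid, aid) → {(Lee, 28, 31), (Sam, 28, 31), (Xia, 28, 31)}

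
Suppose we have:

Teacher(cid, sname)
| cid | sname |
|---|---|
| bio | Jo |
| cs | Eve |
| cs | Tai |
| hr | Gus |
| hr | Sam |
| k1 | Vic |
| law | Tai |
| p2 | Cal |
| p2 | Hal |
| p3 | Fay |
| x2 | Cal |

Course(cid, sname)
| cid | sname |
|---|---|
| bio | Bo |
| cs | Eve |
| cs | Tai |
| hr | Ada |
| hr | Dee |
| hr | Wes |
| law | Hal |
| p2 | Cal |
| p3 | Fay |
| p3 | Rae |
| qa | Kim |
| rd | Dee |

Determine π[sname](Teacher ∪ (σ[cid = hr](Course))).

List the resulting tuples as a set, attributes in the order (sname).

{Ada, Cal, Dee, Eve, Fay, Gus, Hal, Jo, Sam, Tai, Vic, Wes}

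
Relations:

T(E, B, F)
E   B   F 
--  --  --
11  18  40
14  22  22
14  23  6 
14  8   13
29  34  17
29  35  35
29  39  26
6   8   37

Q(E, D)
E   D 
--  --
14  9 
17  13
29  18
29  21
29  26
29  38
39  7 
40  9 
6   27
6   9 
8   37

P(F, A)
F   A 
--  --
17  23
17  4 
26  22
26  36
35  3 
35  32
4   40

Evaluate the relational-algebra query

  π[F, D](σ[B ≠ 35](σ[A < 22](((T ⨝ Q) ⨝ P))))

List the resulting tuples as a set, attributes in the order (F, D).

{(17, 18), (17, 21), (17, 26), (17, 38)}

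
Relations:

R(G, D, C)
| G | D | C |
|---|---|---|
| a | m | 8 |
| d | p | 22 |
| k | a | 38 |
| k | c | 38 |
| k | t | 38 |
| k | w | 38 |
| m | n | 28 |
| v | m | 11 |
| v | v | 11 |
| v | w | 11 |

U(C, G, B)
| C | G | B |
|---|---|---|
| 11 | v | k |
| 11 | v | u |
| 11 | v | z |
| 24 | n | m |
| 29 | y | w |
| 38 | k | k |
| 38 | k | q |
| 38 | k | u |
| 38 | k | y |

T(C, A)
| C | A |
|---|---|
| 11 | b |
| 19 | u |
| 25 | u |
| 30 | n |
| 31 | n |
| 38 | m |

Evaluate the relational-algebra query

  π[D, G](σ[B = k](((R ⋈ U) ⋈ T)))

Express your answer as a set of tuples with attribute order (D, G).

Natural join on G, C: {(k, a, 38, k), (k, a, 38, q), (k, a, 38, u), (k, a, 38, y), (k, c, 38, k), (k, c, 38, q), (k, c, 38, u), (k, c, 38, y), (k, t, 38, k), (k, t, 38, q), (k, t, 38, u), (k, t, 38, y), (k, w, 38, k), (k, w, 38, q), (k, w, 38, u), (k, w, 38, y), (v, m, 11, k), (v, m, 11, u), (v, m, 11, z), (v, v, 11, k), (v, v, 11, u), (v, v, 11, z), (v, w, 11, k), (v, w, 11, u), (v, w, 11, z)}
Natural join on C: {(k, a, 38, k, m), (k, a, 38, q, m), (k, a, 38, u, m), (k, a, 38, y, m), (k, c, 38, k, m), (k, c, 38, q, m), (k, c, 38, u, m), (k, c, 38, y, m), (k, t, 38, k, m), (k, t, 38, q, m), (k, t, 38, u, m), (k, t, 38, y, m), (k, w, 38, k, m), (k, w, 38, q, m), (k, w, 38, u, m), (k, w, 38, y, m), (v, m, 11, k, b), (v, m, 11, u, b), (v, m, 11, z, b), (v, v, 11, k, b), (v, v, 11, u, b), (v, v, 11, z, b), (v, w, 11, k, b), (v, w, 11, u, b), (v, w, 11, z, b)}
Filtering on B = k leaves {(k, a, 38, k, m), (k, c, 38, k, m), (k, t, 38, k, m), (k, w, 38, k, m), (v, m, 11, k, b), (v, v, 11, k, b), (v, w, 11, k, b)}.
π_{D, G} gives {(a, k), (c, k), (m, v), (t, k), (v, v), (w, k), (w, v)}.

{(a, k), (c, k), (m, v), (t, k), (v, v), (w, k), (w, v)}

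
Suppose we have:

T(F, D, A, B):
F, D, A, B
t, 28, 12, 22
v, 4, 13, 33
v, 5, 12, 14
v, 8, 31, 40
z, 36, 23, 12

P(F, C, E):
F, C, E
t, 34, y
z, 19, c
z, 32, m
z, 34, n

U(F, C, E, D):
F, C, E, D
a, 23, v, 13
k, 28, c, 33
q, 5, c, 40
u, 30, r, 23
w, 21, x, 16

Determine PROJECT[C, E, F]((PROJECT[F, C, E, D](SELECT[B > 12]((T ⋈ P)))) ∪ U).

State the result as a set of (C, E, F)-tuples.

{(21, x, w), (23, v, a), (28, c, k), (30, r, u), (34, y, t), (5, c, q)}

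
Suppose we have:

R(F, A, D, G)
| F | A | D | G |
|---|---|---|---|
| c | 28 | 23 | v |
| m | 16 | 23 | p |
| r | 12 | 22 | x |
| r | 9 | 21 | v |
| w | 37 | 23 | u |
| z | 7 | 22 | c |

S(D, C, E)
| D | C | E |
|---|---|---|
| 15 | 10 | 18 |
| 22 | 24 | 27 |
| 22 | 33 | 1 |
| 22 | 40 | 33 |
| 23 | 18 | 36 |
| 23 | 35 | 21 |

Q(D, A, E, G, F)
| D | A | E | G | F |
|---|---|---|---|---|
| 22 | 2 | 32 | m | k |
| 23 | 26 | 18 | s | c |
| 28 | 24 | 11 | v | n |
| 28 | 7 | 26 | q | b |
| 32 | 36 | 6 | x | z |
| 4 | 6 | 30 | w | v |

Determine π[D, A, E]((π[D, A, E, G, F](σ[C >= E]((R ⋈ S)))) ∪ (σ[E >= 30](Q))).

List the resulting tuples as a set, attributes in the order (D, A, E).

{(22, 12, 1), (22, 12, 33), (22, 2, 32), (22, 7, 1), (22, 7, 33), (23, 16, 21), (23, 28, 21), (23, 37, 21), (4, 6, 30)}

Natural join on D: {(c, 28, 23, v, 18, 36), (c, 28, 23, v, 35, 21), (m, 16, 23, p, 18, 36), (m, 16, 23, p, 35, 21), (r, 12, 22, x, 24, 27), (r, 12, 22, x, 33, 1), (r, 12, 22, x, 40, 33), (w, 37, 23, u, 18, 36), (w, 37, 23, u, 35, 21), (z, 7, 22, c, 24, 27), (z, 7, 22, c, 33, 1), (z, 7, 22, c, 40, 33)}
σ[C >= E]: keep tuples satisfying C >= E → {(c, 28, 23, v, 35, 21), (m, 16, 23, p, 35, 21), (r, 12, 22, x, 33, 1), (r, 12, 22, x, 40, 33), (w, 37, 23, u, 35, 21), (z, 7, 22, c, 33, 1), (z, 7, 22, c, 40, 33)}
Projecting to D, A, E, G, F: {(22, 12, 1, x, r), (22, 12, 33, x, r), (22, 7, 1, c, z), (22, 7, 33, c, z), (23, 16, 21, p, m), (23, 28, 21, v, c), (23, 37, 21, u, w)}
σ[E >= 30]: keep tuples satisfying E >= 30 → {(22, 2, 32, m, k), (4, 6, 30, w, v)}
Union: {(22, 12, 1, x, r), (22, 12, 33, x, r), (22, 7, 1, c, z), (22, 7, 33, c, z), (23, 16, 21, p, m), (23, 28, 21, v, c), (23, 37, 21, u, w)} with {(22, 2, 32, m, k), (4, 6, 30, w, v)} → {(22, 12, 1, x, r), (22, 12, 33, x, r), (22, 2, 32, m, k), (22, 7, 1, c, z), (22, 7, 33, c, z), (23, 16, 21, p, m), (23, 28, 21, v, c), (23, 37, 21, u, w), (4, 6, 30, w, v)}
Projecting to D, A, E: {(22, 12, 1), (22, 12, 33), (22, 2, 32), (22, 7, 1), (22, 7, 33), (23, 16, 21), (23, 28, 21), (23, 37, 21), (4, 6, 30)}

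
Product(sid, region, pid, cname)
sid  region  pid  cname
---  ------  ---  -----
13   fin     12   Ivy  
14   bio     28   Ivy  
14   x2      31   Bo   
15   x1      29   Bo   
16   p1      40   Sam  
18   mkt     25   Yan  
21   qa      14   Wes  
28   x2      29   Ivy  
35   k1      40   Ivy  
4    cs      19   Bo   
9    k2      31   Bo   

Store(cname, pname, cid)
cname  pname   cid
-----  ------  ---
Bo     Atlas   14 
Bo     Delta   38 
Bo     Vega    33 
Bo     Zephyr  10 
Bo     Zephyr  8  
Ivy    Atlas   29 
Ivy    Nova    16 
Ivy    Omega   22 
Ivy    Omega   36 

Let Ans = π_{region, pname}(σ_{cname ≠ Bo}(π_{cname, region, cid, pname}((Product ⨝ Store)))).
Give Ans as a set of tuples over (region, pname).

Product ⋈ Store (natural join on cname): {(13, fin, 12, Ivy, Atlas, 29), (13, fin, 12, Ivy, Nova, 16), (13, fin, 12, Ivy, Omega, 22), (13, fin, 12, Ivy, Omega, 36), (14, bio, 28, Ivy, Atlas, 29), (14, bio, 28, Ivy, Nova, 16), (14, bio, 28, Ivy, Omega, 22), (14, bio, 28, Ivy, Omega, 36), (14, x2, 31, Bo, Atlas, 14), (14, x2, 31, Bo, Delta, 38), (14, x2, 31, Bo, Vega, 33), (14, x2, 31, Bo, Zephyr, 10), (14, x2, 31, Bo, Zephyr, 8), (15, x1, 29, Bo, Atlas, 14), (15, x1, 29, Bo, Delta, 38), (15, x1, 29, Bo, Vega, 33), (15, x1, 29, Bo, Zephyr, 10), (15, x1, 29, Bo, Zephyr, 8), (28, x2, 29, Ivy, Atlas, 29), (28, x2, 29, Ivy, Nova, 16), (28, x2, 29, Ivy, Omega, 22), (28, x2, 29, Ivy, Omega, 36), (35, k1, 40, Ivy, Atlas, 29), (35, k1, 40, Ivy, Nova, 16), (35, k1, 40, Ivy, Omega, 22), (35, k1, 40, Ivy, Omega, 36), (4, cs, 19, Bo, Atlas, 14), (4, cs, 19, Bo, Delta, 38), (4, cs, 19, Bo, Vega, 33), (4, cs, 19, Bo, Zephyr, 10), (4, cs, 19, Bo, Zephyr, 8), (9, k2, 31, Bo, Atlas, 14), (9, k2, 31, Bo, Delta, 38), (9, k2, 31, Bo, Vega, 33), (9, k2, 31, Bo, Zephyr, 10), (9, k2, 31, Bo, Zephyr, 8)}
π[cname, region, cid, pname]: project onto (cname, region, cid, pname) → {(Bo, cs, 10, Zephyr), (Bo, cs, 14, Atlas), (Bo, cs, 33, Vega), (Bo, cs, 38, Delta), (Bo, cs, 8, Zephyr), (Bo, k2, 10, Zephyr), (Bo, k2, 14, Atlas), (Bo, k2, 33, Vega), (Bo, k2, 38, Delta), (Bo, k2, 8, Zephyr), (Bo, x1, 10, Zephyr), (Bo, x1, 14, Atlas), (Bo, x1, 33, Vega), (Bo, x1, 38, Delta), (Bo, x1, 8, Zephyr), (Bo, x2, 10, Zephyr), (Bo, x2, 14, Atlas), (Bo, x2, 33, Vega), (Bo, x2, 38, Delta), (Bo, x2, 8, Zephyr), (Ivy, bio, 16, Nova), (Ivy, bio, 22, Omega), (Ivy, bio, 29, Atlas), (Ivy, bio, 36, Omega), (Ivy, fin, 16, Nova), (Ivy, fin, 22, Omega), (Ivy, fin, 29, Atlas), (Ivy, fin, 36, Omega), (Ivy, k1, 16, Nova), (Ivy, k1, 22, Omega), (Ivy, k1, 29, Atlas), (Ivy, k1, 36, Omega), (Ivy, x2, 16, Nova), (Ivy, x2, 22, Omega), (Ivy, x2, 29, Atlas), (Ivy, x2, 36, Omega)}
Apply σ_{cname ≠ Bo}; surviving tuples: {(Ivy, bio, 16, Nova), (Ivy, bio, 22, Omega), (Ivy, bio, 29, Atlas), (Ivy, bio, 36, Omega), (Ivy, fin, 16, Nova), (Ivy, fin, 22, Omega), (Ivy, fin, 29, Atlas), (Ivy, fin, 36, Omega), (Ivy, k1, 16, Nova), (Ivy, k1, 22, Omega), (Ivy, k1, 29, Atlas), (Ivy, k1, 36, Omega), (Ivy, x2, 16, Nova), (Ivy, x2, 22, Omega), (Ivy, x2, 29, Atlas), (Ivy, x2, 36, Omega)}
π[region, pname]: project onto (region, pname) (4 duplicate(s) eliminated) → {(bio, Atlas), (bio, Nova), (bio, Omega), (fin, Atlas), (fin, Nova), (fin, Omega), (k1, Atlas), (k1, Nova), (k1, Omega), (x2, Atlas), (x2, Nova), (x2, Omega)}

{(bio, Atlas), (bio, Nova), (bio, Omega), (fin, Atlas), (fin, Nova), (fin, Omega), (k1, Atlas), (k1, Nova), (k1, Omega), (x2, Atlas), (x2, Nova), (x2, Omega)}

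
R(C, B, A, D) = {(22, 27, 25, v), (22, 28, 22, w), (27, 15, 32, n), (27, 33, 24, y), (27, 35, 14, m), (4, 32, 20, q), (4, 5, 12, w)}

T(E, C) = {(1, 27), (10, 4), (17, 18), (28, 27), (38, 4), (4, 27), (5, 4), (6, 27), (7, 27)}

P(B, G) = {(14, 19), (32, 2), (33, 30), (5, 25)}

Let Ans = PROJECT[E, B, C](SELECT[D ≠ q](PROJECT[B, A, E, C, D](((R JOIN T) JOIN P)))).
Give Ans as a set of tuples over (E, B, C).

{(1, 33, 27), (10, 5, 4), (28, 33, 27), (38, 5, 4), (4, 33, 27), (5, 5, 4), (6, 33, 27), (7, 33, 27)}

Joining R and T on C yields {(27, 15, 32, n, 1), (27, 15, 32, n, 28), (27, 15, 32, n, 4), (27, 15, 32, n, 6), (27, 15, 32, n, 7), (27, 33, 24, y, 1), (27, 33, 24, y, 28), (27, 33, 24, y, 4), (27, 33, 24, y, 6), (27, 33, 24, y, 7), (27, 35, 14, m, 1), (27, 35, 14, m, 28), (27, 35, 14, m, 4), (27, 35, 14, m, 6), (27, 35, 14, m, 7), (4, 32, 20, q, 10), (4, 32, 20, q, 38), (4, 32, 20, q, 5), (4, 5, 12, w, 10), (4, 5, 12, w, 38), (4, 5, 12, w, 5)}.
Joining (R JOIN T) and P on B yields {(27, 33, 24, y, 1, 30), (27, 33, 24, y, 28, 30), (27, 33, 24, y, 4, 30), (27, 33, 24, y, 6, 30), (27, 33, 24, y, 7, 30), (4, 32, 20, q, 10, 2), (4, 32, 20, q, 38, 2), (4, 32, 20, q, 5, 2), (4, 5, 12, w, 10, 25), (4, 5, 12, w, 38, 25), (4, 5, 12, w, 5, 25)}.
Projecting to B, A, E, C, D: {(32, 20, 10, 4, q), (32, 20, 38, 4, q), (32, 20, 5, 4, q), (33, 24, 1, 27, y), (33, 24, 28, 27, y), (33, 24, 4, 27, y), (33, 24, 6, 27, y), (33, 24, 7, 27, y), (5, 12, 10, 4, w), (5, 12, 38, 4, w), (5, 12, 5, 4, w)}
Selection D ≠ q: {(33, 24, 1, 27, y), (33, 24, 28, 27, y), (33, 24, 4, 27, y), (33, 24, 6, 27, y), (33, 24, 7, 27, y), (5, 12, 10, 4, w), (5, 12, 38, 4, w), (5, 12, 5, 4, w)}
Projecting to E, B, C: {(1, 33, 27), (10, 5, 4), (28, 33, 27), (38, 5, 4), (4, 33, 27), (5, 5, 4), (6, 33, 27), (7, 33, 27)}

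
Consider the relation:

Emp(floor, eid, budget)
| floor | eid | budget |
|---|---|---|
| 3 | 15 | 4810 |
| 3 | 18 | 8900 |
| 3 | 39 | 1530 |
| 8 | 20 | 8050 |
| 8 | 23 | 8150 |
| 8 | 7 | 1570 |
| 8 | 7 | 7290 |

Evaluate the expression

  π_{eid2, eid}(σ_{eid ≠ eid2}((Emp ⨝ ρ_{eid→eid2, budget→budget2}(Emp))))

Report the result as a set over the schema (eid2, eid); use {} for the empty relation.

{(15, 18), (15, 39), (18, 15), (18, 39), (20, 23), (20, 7), (23, 20), (23, 7), (39, 15), (39, 18), (7, 20), (7, 23)}

ρ[eid→eid2, budget→budget2]: schema becomes (floor, eid2, budget2); tuples unchanged.
Emp ⋈ ρ_{eid→eid2, budget→budget2}(Emp) (natural join on floor): {(3, 15, 4810, 15, 4810), (3, 15, 4810, 18, 8900), (3, 15, 4810, 39, 1530), (3, 18, 8900, 15, 4810), (3, 18, 8900, 18, 8900), (3, 18, 8900, 39, 1530), (3, 39, 1530, 15, 4810), (3, 39, 1530, 18, 8900), (3, 39, 1530, 39, 1530), (8, 20, 8050, 20, 8050), (8, 20, 8050, 23, 8150), (8, 20, 8050, 7, 1570), (8, 20, 8050, 7, 7290), (8, 23, 8150, 20, 8050), (8, 23, 8150, 23, 8150), (8, 23, 8150, 7, 1570), (8, 23, 8150, 7, 7290), (8, 7, 1570, 20, 8050), (8, 7, 1570, 23, 8150), (8, 7, 1570, 7, 1570), (8, 7, 1570, 7, 7290), (8, 7, 7290, 20, 8050), (8, 7, 7290, 23, 8150), (8, 7, 7290, 7, 1570), (8, 7, 7290, 7, 7290)}
Apply σ_{eid ≠ eid2}; surviving tuples: {(3, 15, 4810, 18, 8900), (3, 15, 4810, 39, 1530), (3, 18, 8900, 15, 4810), (3, 18, 8900, 39, 1530), (3, 39, 1530, 15, 4810), (3, 39, 1530, 18, 8900), (8, 20, 8050, 23, 8150), (8, 20, 8050, 7, 1570), (8, 20, 8050, 7, 7290), (8, 23, 8150, 20, 8050), (8, 23, 8150, 7, 1570), (8, 23, 8150, 7, 7290), (8, 7, 1570, 20, 8050), (8, 7, 1570, 23, 8150), (8, 7, 7290, 20, 8050), (8, 7, 7290, 23, 8150)}
π_{eid2, eid} gives {(15, 18), (15, 39), (18, 15), (18, 39), (20, 23), (20, 7), (23, 20), (23, 7), (39, 15), (39, 18), (7, 20), (7, 23)} (4 duplicate(s) eliminated).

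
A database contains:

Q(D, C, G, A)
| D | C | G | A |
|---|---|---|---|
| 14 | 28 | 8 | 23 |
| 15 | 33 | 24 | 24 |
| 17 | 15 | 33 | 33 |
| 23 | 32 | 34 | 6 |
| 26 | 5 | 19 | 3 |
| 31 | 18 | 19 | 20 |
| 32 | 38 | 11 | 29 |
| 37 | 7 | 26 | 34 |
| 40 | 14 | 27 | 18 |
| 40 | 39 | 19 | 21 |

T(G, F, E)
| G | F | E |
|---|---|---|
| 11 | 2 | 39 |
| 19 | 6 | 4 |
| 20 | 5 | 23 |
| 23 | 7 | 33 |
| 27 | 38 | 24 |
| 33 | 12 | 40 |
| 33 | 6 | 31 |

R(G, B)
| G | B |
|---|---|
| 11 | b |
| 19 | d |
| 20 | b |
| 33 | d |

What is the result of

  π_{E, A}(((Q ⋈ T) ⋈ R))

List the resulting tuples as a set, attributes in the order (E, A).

Joining Q and T on G yields {(17, 15, 33, 33, 12, 40), (17, 15, 33, 33, 6, 31), (26, 5, 19, 3, 6, 4), (31, 18, 19, 20, 6, 4), (32, 38, 11, 29, 2, 39), (40, 14, 27, 18, 38, 24), (40, 39, 19, 21, 6, 4)}.
Joining (Q ⋈ T) and R on G yields {(17, 15, 33, 33, 12, 40, d), (17, 15, 33, 33, 6, 31, d), (26, 5, 19, 3, 6, 4, d), (31, 18, 19, 20, 6, 4, d), (32, 38, 11, 29, 2, 39, b), (40, 39, 19, 21, 6, 4, d)}.
Projecting to E, A: {(31, 33), (39, 29), (4, 20), (4, 21), (4, 3), (40, 33)}

{(31, 33), (39, 29), (4, 20), (4, 21), (4, 3), (40, 33)}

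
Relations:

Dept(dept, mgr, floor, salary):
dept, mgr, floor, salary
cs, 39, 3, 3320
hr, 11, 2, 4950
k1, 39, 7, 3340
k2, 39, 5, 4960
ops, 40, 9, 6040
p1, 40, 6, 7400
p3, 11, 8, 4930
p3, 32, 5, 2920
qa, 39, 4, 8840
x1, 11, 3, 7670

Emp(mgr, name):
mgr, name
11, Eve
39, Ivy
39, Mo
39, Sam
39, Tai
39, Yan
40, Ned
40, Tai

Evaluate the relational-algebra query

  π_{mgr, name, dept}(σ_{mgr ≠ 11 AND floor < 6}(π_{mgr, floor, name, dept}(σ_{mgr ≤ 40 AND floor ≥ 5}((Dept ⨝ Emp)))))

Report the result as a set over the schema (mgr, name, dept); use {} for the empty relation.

Natural join on mgr: {(cs, 39, 3, 3320, Ivy), (cs, 39, 3, 3320, Mo), (cs, 39, 3, 3320, Sam), (cs, 39, 3, 3320, Tai), (cs, 39, 3, 3320, Yan), (hr, 11, 2, 4950, Eve), (k1, 39, 7, 3340, Ivy), (k1, 39, 7, 3340, Mo), (k1, 39, 7, 3340, Sam), (k1, 39, 7, 3340, Tai), (k1, 39, 7, 3340, Yan), (k2, 39, 5, 4960, Ivy), (k2, 39, 5, 4960, Mo), (k2, 39, 5, 4960, Sam), (k2, 39, 5, 4960, Tai), (k2, 39, 5, 4960, Yan), (ops, 40, 9, 6040, Ned), (ops, 40, 9, 6040, Tai), (p1, 40, 6, 7400, Ned), (p1, 40, 6, 7400, Tai), (p3, 11, 8, 4930, Eve), (qa, 39, 4, 8840, Ivy), (qa, 39, 4, 8840, Mo), (qa, 39, 4, 8840, Sam), (qa, 39, 4, 8840, Tai), (qa, 39, 4, 8840, Yan), (x1, 11, 3, 7670, Eve)}
Apply σ_{mgr ≤ 40 AND floor ≥ 5}; surviving tuples: {(k1, 39, 7, 3340, Ivy), (k1, 39, 7, 3340, Mo), (k1, 39, 7, 3340, Sam), (k1, 39, 7, 3340, Tai), (k1, 39, 7, 3340, Yan), (k2, 39, 5, 4960, Ivy), (k2, 39, 5, 4960, Mo), (k2, 39, 5, 4960, Sam), (k2, 39, 5, 4960, Tai), (k2, 39, 5, 4960, Yan), (ops, 40, 9, 6040, Ned), (ops, 40, 9, 6040, Tai), (p1, 40, 6, 7400, Ned), (p1, 40, 6, 7400, Tai), (p3, 11, 8, 4930, Eve)}
Keep only column(s) mgr, floor, name, dept: {(11, 8, Eve, p3), (39, 5, Ivy, k2), (39, 5, Mo, k2), (39, 5, Sam, k2), (39, 5, Tai, k2), (39, 5, Yan, k2), (39, 7, Ivy, k1), (39, 7, Mo, k1), (39, 7, Sam, k1), (39, 7, Tai, k1), (39, 7, Yan, k1), (40, 6, Ned, p1), (40, 6, Tai, p1), (40, 9, Ned, ops), (40, 9, Tai, ops)}
Apply σ_{mgr ≠ 11 AND floor < 6}; surviving tuples: {(39, 5, Ivy, k2), (39, 5, Mo, k2), (39, 5, Sam, k2), (39, 5, Tai, k2), (39, 5, Yan, k2)}
Keep only column(s) mgr, name, dept: {(39, Ivy, k2), (39, Mo, k2), (39, Sam, k2), (39, Tai, k2), (39, Yan, k2)}

{(39, Ivy, k2), (39, Mo, k2), (39, Sam, k2), (39, Tai, k2), (39, Yan, k2)}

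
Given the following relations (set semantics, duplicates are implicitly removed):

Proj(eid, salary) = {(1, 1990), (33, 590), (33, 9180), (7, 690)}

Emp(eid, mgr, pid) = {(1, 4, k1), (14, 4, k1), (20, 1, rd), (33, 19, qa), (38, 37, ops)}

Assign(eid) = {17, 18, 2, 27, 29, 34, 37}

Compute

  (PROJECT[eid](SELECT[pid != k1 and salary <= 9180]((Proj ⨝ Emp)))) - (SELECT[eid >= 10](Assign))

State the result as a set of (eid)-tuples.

{33}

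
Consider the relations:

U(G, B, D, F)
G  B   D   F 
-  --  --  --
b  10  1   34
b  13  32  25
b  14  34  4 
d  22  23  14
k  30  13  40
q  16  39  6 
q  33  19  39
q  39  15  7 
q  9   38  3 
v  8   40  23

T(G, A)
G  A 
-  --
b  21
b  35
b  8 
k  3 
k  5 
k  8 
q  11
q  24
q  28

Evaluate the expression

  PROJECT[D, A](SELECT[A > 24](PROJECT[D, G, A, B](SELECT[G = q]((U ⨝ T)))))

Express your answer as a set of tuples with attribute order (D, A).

U ⋈ T (natural join on G): {(b, 10, 1, 34, 21), (b, 10, 1, 34, 35), (b, 10, 1, 34, 8), (b, 13, 32, 25, 21), (b, 13, 32, 25, 35), (b, 13, 32, 25, 8), (b, 14, 34, 4, 21), (b, 14, 34, 4, 35), (b, 14, 34, 4, 8), (k, 30, 13, 40, 3), (k, 30, 13, 40, 5), (k, 30, 13, 40, 8), (q, 16, 39, 6, 11), (q, 16, 39, 6, 24), (q, 16, 39, 6, 28), (q, 33, 19, 39, 11), (q, 33, 19, 39, 24), (q, 33, 19, 39, 28), (q, 39, 15, 7, 11), (q, 39, 15, 7, 24), (q, 39, 15, 7, 28), (q, 9, 38, 3, 11), (q, 9, 38, 3, 24), (q, 9, 38, 3, 28)}
σ[G = q]: keep tuples satisfying G = q → {(q, 16, 39, 6, 11), (q, 16, 39, 6, 24), (q, 16, 39, 6, 28), (q, 33, 19, 39, 11), (q, 33, 19, 39, 24), (q, 33, 19, 39, 28), (q, 39, 15, 7, 11), (q, 39, 15, 7, 24), (q, 39, 15, 7, 28), (q, 9, 38, 3, 11), (q, 9, 38, 3, 24), (q, 9, 38, 3, 28)}
Projecting to D, G, A, B: {(15, q, 11, 39), (15, q, 24, 39), (15, q, 28, 39), (19, q, 11, 33), (19, q, 24, 33), (19, q, 28, 33), (38, q, 11, 9), (38, q, 24, 9), (38, q, 28, 9), (39, q, 11, 16), (39, q, 24, 16), (39, q, 28, 16)}
σ[A > 24]: keep tuples satisfying A > 24 → {(15, q, 28, 39), (19, q, 28, 33), (38, q, 28, 9), (39, q, 28, 16)}
Projecting to D, A: {(15, 28), (19, 28), (38, 28), (39, 28)}

{(15, 28), (19, 28), (38, 28), (39, 28)}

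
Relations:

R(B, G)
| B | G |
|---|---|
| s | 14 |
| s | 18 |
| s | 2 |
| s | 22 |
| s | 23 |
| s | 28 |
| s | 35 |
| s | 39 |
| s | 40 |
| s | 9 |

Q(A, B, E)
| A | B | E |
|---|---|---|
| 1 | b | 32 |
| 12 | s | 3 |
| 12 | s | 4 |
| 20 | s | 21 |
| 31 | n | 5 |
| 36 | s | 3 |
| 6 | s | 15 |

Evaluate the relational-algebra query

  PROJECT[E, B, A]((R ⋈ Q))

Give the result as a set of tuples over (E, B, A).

{(15, s, 6), (21, s, 20), (3, s, 12), (3, s, 36), (4, s, 12)}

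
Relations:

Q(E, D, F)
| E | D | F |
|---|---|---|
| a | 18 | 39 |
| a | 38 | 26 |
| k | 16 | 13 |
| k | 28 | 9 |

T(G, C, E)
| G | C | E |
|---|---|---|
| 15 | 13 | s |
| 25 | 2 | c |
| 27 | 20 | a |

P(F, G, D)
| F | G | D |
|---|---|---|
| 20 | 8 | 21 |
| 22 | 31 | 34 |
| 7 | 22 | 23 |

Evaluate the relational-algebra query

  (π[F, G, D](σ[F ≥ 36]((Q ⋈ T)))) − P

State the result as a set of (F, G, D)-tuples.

{(39, 27, 18)}

Joining Q and T on E yields {(a, 18, 39, 27, 20), (a, 38, 26, 27, 20)}.
σ[F ≥ 36]: keep tuples satisfying F ≥ 36 → {(a, 18, 39, 27, 20)}
Keep only column(s) F, G, D: {(39, 27, 18)}
Difference: {(39, 27, 18)} with {(20, 8, 21), (22, 31, 34), (7, 22, 23)} → {(39, 27, 18)}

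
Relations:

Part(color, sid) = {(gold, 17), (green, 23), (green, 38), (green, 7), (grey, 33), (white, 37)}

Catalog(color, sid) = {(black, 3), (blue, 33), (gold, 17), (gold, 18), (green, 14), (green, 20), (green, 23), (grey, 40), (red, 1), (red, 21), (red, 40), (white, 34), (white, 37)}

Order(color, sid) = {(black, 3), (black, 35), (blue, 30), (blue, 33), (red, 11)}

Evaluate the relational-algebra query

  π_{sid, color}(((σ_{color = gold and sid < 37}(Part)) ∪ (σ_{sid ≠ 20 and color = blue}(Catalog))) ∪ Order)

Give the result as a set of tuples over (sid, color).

{(11, red), (17, gold), (3, black), (30, blue), (33, blue), (35, black)}

σ[color = gold and sid < 37]: keep tuples satisfying color = gold and sid < 37 → {(gold, 17)}
σ[sid ≠ 20 and color = blue]: keep tuples satisfying sid ≠ 20 and color = blue → {(blue, 33)}
Union: {(gold, 17)} with {(blue, 33)} → {(blue, 33), (gold, 17)}
Union: {(blue, 33), (gold, 17)} with {(black, 3), (black, 35), (blue, 30), (blue, 33), (red, 11)} → {(black, 3), (black, 35), (blue, 30), (blue, 33), (gold, 17), (red, 11)}
π_{sid, color} gives {(11, red), (17, gold), (3, black), (30, blue), (33, blue), (35, black)}.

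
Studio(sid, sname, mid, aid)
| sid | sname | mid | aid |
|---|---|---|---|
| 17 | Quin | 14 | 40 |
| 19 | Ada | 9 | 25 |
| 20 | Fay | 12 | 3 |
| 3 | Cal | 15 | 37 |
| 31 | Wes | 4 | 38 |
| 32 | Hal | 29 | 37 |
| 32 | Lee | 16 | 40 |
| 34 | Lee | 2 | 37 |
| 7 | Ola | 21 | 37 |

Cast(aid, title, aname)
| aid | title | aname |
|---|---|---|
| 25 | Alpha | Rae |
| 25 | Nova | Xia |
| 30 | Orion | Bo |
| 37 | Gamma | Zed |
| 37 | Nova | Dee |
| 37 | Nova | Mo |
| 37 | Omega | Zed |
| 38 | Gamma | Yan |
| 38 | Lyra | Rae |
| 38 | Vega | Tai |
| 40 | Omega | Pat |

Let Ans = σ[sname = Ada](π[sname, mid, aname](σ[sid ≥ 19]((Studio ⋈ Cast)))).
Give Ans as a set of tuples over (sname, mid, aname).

{(Ada, 9, Rae), (Ada, 9, Xia)}

Joining Studio and Cast on aid yields {(17, Quin, 14, 40, Omega, Pat), (19, Ada, 9, 25, Alpha, Rae), (19, Ada, 9, 25, Nova, Xia), (3, Cal, 15, 37, Gamma, Zed), (3, Cal, 15, 37, Nova, Dee), (3, Cal, 15, 37, Nova, Mo), (3, Cal, 15, 37, Omega, Zed), (31, Wes, 4, 38, Gamma, Yan), (31, Wes, 4, 38, Lyra, Rae), (31, Wes, 4, 38, Vega, Tai), (32, Hal, 29, 37, Gamma, Zed), (32, Hal, 29, 37, Nova, Dee), (32, Hal, 29, 37, Nova, Mo), (32, Hal, 29, 37, Omega, Zed), (32, Lee, 16, 40, Omega, Pat), (34, Lee, 2, 37, Gamma, Zed), (34, Lee, 2, 37, Nova, Dee), (34, Lee, 2, 37, Nova, Mo), (34, Lee, 2, 37, Omega, Zed), (7, Ola, 21, 37, Gamma, Zed), (7, Ola, 21, 37, Nova, Dee), (7, Ola, 21, 37, Nova, Mo), (7, Ola, 21, 37, Omega, Zed)}.
Apply σ_{sid ≥ 19}; surviving tuples: {(19, Ada, 9, 25, Alpha, Rae), (19, Ada, 9, 25, Nova, Xia), (31, Wes, 4, 38, Gamma, Yan), (31, Wes, 4, 38, Lyra, Rae), (31, Wes, 4, 38, Vega, Tai), (32, Hal, 29, 37, Gamma, Zed), (32, Hal, 29, 37, Nova, Dee), (32, Hal, 29, 37, Nova, Mo), (32, Hal, 29, 37, Omega, Zed), (32, Lee, 16, 40, Omega, Pat), (34, Lee, 2, 37, Gamma, Zed), (34, Lee, 2, 37, Nova, Dee), (34, Lee, 2, 37, Nova, Mo), (34, Lee, 2, 37, Omega, Zed)}
π[sname, mid, aname]: project onto (sname, mid, aname) (2 duplicate(s) eliminated) → {(Ada, 9, Rae), (Ada, 9, Xia), (Hal, 29, Dee), (Hal, 29, Mo), (Hal, 29, Zed), (Lee, 16, Pat), (Lee, 2, Dee), (Lee, 2, Mo), (Lee, 2, Zed), (Wes, 4, Rae), (Wes, 4, Tai), (Wes, 4, Yan)}
Apply σ_{sname = Ada}; surviving tuples: {(Ada, 9, Rae), (Ada, 9, Xia)}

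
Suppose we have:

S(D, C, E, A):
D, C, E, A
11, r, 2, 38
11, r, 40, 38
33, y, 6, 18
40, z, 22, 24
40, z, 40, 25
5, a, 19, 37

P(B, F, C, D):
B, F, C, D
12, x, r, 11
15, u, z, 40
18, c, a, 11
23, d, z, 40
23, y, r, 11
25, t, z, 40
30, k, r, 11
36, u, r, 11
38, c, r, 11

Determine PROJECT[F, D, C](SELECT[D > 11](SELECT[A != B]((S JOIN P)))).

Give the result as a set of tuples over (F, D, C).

Natural join on D, C: {(11, r, 2, 38, 12, x), (11, r, 2, 38, 23, y), (11, r, 2, 38, 30, k), (11, r, 2, 38, 36, u), (11, r, 2, 38, 38, c), (11, r, 40, 38, 12, x), (11, r, 40, 38, 23, y), (11, r, 40, 38, 30, k), (11, r, 40, 38, 36, u), (11, r, 40, 38, 38, c), (40, z, 22, 24, 15, u), (40, z, 22, 24, 23, d), (40, z, 22, 24, 25, t), (40, z, 40, 25, 15, u), (40, z, 40, 25, 23, d), (40, z, 40, 25, 25, t)}
Apply σ_{A != B}; surviving tuples: {(11, r, 2, 38, 12, x), (11, r, 2, 38, 23, y), (11, r, 2, 38, 30, k), (11, r, 2, 38, 36, u), (11, r, 40, 38, 12, x), (11, r, 40, 38, 23, y), (11, r, 40, 38, 30, k), (11, r, 40, 38, 36, u), (40, z, 22, 24, 15, u), (40, z, 22, 24, 23, d), (40, z, 22, 24, 25, t), (40, z, 40, 25, 15, u), (40, z, 40, 25, 23, d)}
Apply σ_{D > 11}; surviving tuples: {(40, z, 22, 24, 15, u), (40, z, 22, 24, 23, d), (40, z, 22, 24, 25, t), (40, z, 40, 25, 15, u), (40, z, 40, 25, 23, d)}
π_{F, D, C} gives {(d, 40, z), (t, 40, z), (u, 40, z)} (2 duplicate(s) eliminated).

{(d, 40, z), (t, 40, z), (u, 40, z)}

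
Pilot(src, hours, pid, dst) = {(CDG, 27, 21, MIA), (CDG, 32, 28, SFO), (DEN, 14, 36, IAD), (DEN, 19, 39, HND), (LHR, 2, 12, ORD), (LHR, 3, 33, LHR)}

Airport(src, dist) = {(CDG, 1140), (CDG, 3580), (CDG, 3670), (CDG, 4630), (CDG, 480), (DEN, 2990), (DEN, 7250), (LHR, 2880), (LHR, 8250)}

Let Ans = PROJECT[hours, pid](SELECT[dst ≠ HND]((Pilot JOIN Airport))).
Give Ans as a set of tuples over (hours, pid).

Joining Pilot and Airport on src yields {(CDG, 27, 21, MIA, 1140), (CDG, 27, 21, MIA, 3580), (CDG, 27, 21, MIA, 3670), (CDG, 27, 21, MIA, 4630), (CDG, 27, 21, MIA, 480), (CDG, 32, 28, SFO, 1140), (CDG, 32, 28, SFO, 3580), (CDG, 32, 28, SFO, 3670), (CDG, 32, 28, SFO, 4630), (CDG, 32, 28, SFO, 480), (DEN, 14, 36, IAD, 2990), (DEN, 14, 36, IAD, 7250), (DEN, 19, 39, HND, 2990), (DEN, 19, 39, HND, 7250), (LHR, 2, 12, ORD, 2880), (LHR, 2, 12, ORD, 8250), (LHR, 3, 33, LHR, 2880), (LHR, 3, 33, LHR, 8250)}.
Filtering on dst ≠ HND leaves {(CDG, 27, 21, MIA, 1140), (CDG, 27, 21, MIA, 3580), (CDG, 27, 21, MIA, 3670), (CDG, 27, 21, MIA, 4630), (CDG, 27, 21, MIA, 480), (CDG, 32, 28, SFO, 1140), (CDG, 32, 28, SFO, 3580), (CDG, 32, 28, SFO, 3670), (CDG, 32, 28, SFO, 4630), (CDG, 32, 28, SFO, 480), (DEN, 14, 36, IAD, 2990), (DEN, 14, 36, IAD, 7250), (LHR, 2, 12, ORD, 2880), (LHR, 2, 12, ORD, 8250), (LHR, 3, 33, LHR, 2880), (LHR, 3, 33, LHR, 8250)}.
π[hours, pid]: project onto (hours, pid) (11 duplicate(s) eliminated) → {(14, 36), (2, 12), (27, 21), (3, 33), (32, 28)}

{(14, 36), (2, 12), (27, 21), (3, 33), (32, 28)}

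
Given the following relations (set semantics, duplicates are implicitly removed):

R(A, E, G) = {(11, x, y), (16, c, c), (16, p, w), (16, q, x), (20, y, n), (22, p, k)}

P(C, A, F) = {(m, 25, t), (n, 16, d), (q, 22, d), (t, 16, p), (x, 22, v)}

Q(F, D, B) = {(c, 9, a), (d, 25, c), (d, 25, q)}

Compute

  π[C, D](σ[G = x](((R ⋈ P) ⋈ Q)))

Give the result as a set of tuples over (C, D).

R ⋈ P (natural join on A): {(16, c, c, n, d), (16, c, c, t, p), (16, p, w, n, d), (16, p, w, t, p), (16, q, x, n, d), (16, q, x, t, p), (22, p, k, q, d), (22, p, k, x, v)}
(R ⋈ P) ⋈ Q (natural join on F): {(16, c, c, n, d, 25, c), (16, c, c, n, d, 25, q), (16, p, w, n, d, 25, c), (16, p, w, n, d, 25, q), (16, q, x, n, d, 25, c), (16, q, x, n, d, 25, q), (22, p, k, q, d, 25, c), (22, p, k, q, d, 25, q)}
Selection G = x: {(16, q, x, n, d, 25, c), (16, q, x, n, d, 25, q)}
π_{C, D} gives {(n, 25)} (1 duplicate(s) eliminated).

{(n, 25)}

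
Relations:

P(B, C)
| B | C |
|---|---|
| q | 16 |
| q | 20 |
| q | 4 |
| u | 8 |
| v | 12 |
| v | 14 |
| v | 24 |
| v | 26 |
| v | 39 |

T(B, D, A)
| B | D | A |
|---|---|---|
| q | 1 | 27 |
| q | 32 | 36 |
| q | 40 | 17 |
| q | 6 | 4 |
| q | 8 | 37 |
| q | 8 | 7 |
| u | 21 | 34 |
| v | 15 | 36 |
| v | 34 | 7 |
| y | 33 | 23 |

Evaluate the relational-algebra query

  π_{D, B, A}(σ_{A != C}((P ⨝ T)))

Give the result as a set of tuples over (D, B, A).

Natural join on B: {(q, 16, 1, 27), (q, 16, 32, 36), (q, 16, 40, 17), (q, 16, 6, 4), (q, 16, 8, 37), (q, 16, 8, 7), (q, 20, 1, 27), (q, 20, 32, 36), (q, 20, 40, 17), (q, 20, 6, 4), (q, 20, 8, 37), (q, 20, 8, 7), (q, 4, 1, 27), (q, 4, 32, 36), (q, 4, 40, 17), (q, 4, 6, 4), (q, 4, 8, 37), (q, 4, 8, 7), (u, 8, 21, 34), (v, 12, 15, 36), (v, 12, 34, 7), (v, 14, 15, 36), (v, 14, 34, 7), (v, 24, 15, 36), (v, 24, 34, 7), (v, 26, 15, 36), (v, 26, 34, 7), (v, 39, 15, 36), (v, 39, 34, 7)}
σ[A != C]: keep tuples satisfying A != C → {(q, 16, 1, 27), (q, 16, 32, 36), (q, 16, 40, 17), (q, 16, 6, 4), (q, 16, 8, 37), (q, 16, 8, 7), (q, 20, 1, 27), (q, 20, 32, 36), (q, 20, 40, 17), (q, 20, 6, 4), (q, 20, 8, 37), (q, 20, 8, 7), (q, 4, 1, 27), (q, 4, 32, 36), (q, 4, 40, 17), (q, 4, 8, 37), (q, 4, 8, 7), (u, 8, 21, 34), (v, 12, 15, 36), (v, 12, 34, 7), (v, 14, 15, 36), (v, 14, 34, 7), (v, 24, 15, 36), (v, 24, 34, 7), (v, 26, 15, 36), (v, 26, 34, 7), (v, 39, 15, 36), (v, 39, 34, 7)}
Keep only column(s) D, B, A (19 duplicate(s) eliminated): {(1, q, 27), (15, v, 36), (21, u, 34), (32, q, 36), (34, v, 7), (40, q, 17), (6, q, 4), (8, q, 37), (8, q, 7)}

{(1, q, 27), (15, v, 36), (21, u, 34), (32, q, 36), (34, v, 7), (40, q, 17), (6, q, 4), (8, q, 37), (8, q, 7)}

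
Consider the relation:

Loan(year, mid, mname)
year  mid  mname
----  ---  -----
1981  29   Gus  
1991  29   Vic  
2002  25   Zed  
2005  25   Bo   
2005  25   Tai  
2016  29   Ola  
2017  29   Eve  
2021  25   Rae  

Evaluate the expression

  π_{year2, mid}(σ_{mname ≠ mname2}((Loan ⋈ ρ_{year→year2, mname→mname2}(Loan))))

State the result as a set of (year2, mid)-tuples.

ρ[year→year2, mname→mname2]: schema becomes (year2, mid, mname2); tuples unchanged.
Loan ⋈ ρ_{year→year2, mname→mname2}(Loan) (natural join on mid): {(1981, 29, Gus, 1981, Gus), (1981, 29, Gus, 1991, Vic), (1981, 29, Gus, 2016, Ola), (1981, 29, Gus, 2017, Eve), (1991, 29, Vic, 1981, Gus), (1991, 29, Vic, 1991, Vic), (1991, 29, Vic, 2016, Ola), (1991, 29, Vic, 2017, Eve), (2002, 25, Zed, 2002, Zed), (2002, 25, Zed, 2005, Bo), (2002, 25, Zed, 2005, Tai), (2002, 25, Zed, 2021, Rae), (2005, 25, Bo, 2002, Zed), (2005, 25, Bo, 2005, Bo), (2005, 25, Bo, 2005, Tai), (2005, 25, Bo, 2021, Rae), (2005, 25, Tai, 2002, Zed), (2005, 25, Tai, 2005, Bo), (2005, 25, Tai, 2005, Tai), (2005, 25, Tai, 2021, Rae), (2016, 29, Ola, 1981, Gus), (2016, 29, Ola, 1991, Vic), (2016, 29, Ola, 2016, Ola), (2016, 29, Ola, 2017, Eve), (2017, 29, Eve, 1981, Gus), (2017, 29, Eve, 1991, Vic), (2017, 29, Eve, 2016, Ola), (2017, 29, Eve, 2017, Eve), (2021, 25, Rae, 2002, Zed), (2021, 25, Rae, 2005, Bo), (2021, 25, Rae, 2005, Tai), (2021, 25, Rae, 2021, Rae)}
Apply σ_{mname ≠ mname2}; surviving tuples: {(1981, 29, Gus, 1991, Vic), (1981, 29, Gus, 2016, Ola), (1981, 29, Gus, 2017, Eve), (1991, 29, Vic, 1981, Gus), (1991, 29, Vic, 2016, Ola), (1991, 29, Vic, 2017, Eve), (2002, 25, Zed, 2005, Bo), (2002, 25, Zed, 2005, Tai), (2002, 25, Zed, 2021, Rae), (2005, 25, Bo, 2002, Zed), (2005, 25, Bo, 2005, Tai), (2005, 25, Bo, 2021, Rae), (2005, 25, Tai, 2002, Zed), (2005, 25, Tai, 2005, Bo), (2005, 25, Tai, 2021, Rae), (2016, 29, Ola, 1981, Gus), (2016, 29, Ola, 1991, Vic), (2016, 29, Ola, 2017, Eve), (2017, 29, Eve, 1981, Gus), (2017, 29, Eve, 1991, Vic), (2017, 29, Eve, 2016, Ola), (2021, 25, Rae, 2002, Zed), (2021, 25, Rae, 2005, Bo), (2021, 25, Rae, 2005, Tai)}
Projecting to year2, mid (17 duplicate(s) eliminated): {(1981, 29), (1991, 29), (2002, 25), (2005, 25), (2016, 29), (2017, 29), (2021, 25)}

{(1981, 29), (1991, 29), (2002, 25), (2005, 25), (2016, 29), (2017, 29), (2021, 25)}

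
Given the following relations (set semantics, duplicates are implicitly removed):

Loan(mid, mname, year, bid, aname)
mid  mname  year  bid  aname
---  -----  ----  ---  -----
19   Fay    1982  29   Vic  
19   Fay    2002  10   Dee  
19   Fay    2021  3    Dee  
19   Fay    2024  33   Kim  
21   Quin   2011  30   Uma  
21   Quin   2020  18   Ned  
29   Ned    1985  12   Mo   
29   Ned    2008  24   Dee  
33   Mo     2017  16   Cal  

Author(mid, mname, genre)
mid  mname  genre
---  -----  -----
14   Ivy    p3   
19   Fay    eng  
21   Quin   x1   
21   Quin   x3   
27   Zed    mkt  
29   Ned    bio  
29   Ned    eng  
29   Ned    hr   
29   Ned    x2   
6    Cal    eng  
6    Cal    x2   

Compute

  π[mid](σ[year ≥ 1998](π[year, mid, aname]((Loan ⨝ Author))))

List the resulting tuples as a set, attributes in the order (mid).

Joining Loan and Author on mid, mname yields {(19, Fay, 1982, 29, Vic, eng), (19, Fay, 2002, 10, Dee, eng), (19, Fay, 2021, 3, Dee, eng), (19, Fay, 2024, 33, Kim, eng), (21, Quin, 2011, 30, Uma, x1), (21, Quin, 2011, 30, Uma, x3), (21, Quin, 2020, 18, Ned, x1), (21, Quin, 2020, 18, Ned, x3), (29, Ned, 1985, 12, Mo, bio), (29, Ned, 1985, 12, Mo, eng), (29, Ned, 1985, 12, Mo, hr), (29, Ned, 1985, 12, Mo, x2), (29, Ned, 2008, 24, Dee, bio), (29, Ned, 2008, 24, Dee, eng), (29, Ned, 2008, 24, Dee, hr), (29, Ned, 2008, 24, Dee, x2)}.
Keep only column(s) year, mid, aname (8 duplicate(s) eliminated): {(1982, 19, Vic), (1985, 29, Mo), (2002, 19, Dee), (2008, 29, Dee), (2011, 21, Uma), (2020, 21, Ned), (2021, 19, Dee), (2024, 19, Kim)}
Filtering on year ≥ 1998 leaves {(2002, 19, Dee), (2008, 29, Dee), (2011, 21, Uma), (2020, 21, Ned), (2021, 19, Dee), (2024, 19, Kim)}.
Keep only column(s) mid (3 duplicate(s) eliminated): {19, 21, 29}

{19, 21, 29}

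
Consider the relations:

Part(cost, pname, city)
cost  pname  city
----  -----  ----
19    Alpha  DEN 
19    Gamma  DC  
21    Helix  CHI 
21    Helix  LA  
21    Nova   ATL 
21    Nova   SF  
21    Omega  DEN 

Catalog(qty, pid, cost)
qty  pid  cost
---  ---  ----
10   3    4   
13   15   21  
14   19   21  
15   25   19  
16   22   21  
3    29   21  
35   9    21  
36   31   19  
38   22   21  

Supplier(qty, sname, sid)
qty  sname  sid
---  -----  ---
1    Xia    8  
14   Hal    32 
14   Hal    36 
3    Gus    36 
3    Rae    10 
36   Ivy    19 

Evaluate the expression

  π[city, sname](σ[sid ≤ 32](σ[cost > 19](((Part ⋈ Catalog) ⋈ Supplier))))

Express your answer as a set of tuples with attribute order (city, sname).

Joining Part and Catalog on cost yields {(19, Alpha, DEN, 15, 25), (19, Alpha, DEN, 36, 31), (19, Gamma, DC, 15, 25), (19, Gamma, DC, 36, 31), (21, Helix, CHI, 13, 15), (21, Helix, CHI, 14, 19), (21, Helix, CHI, 16, 22), (21, Helix, CHI, 3, 29), (21, Helix, CHI, 35, 9), (21, Helix, CHI, 38, 22), (21, Helix, LA, 13, 15), (21, Helix, LA, 14, 19), (21, Helix, LA, 16, 22), (21, Helix, LA, 3, 29), (21, Helix, LA, 35, 9), (21, Helix, LA, 38, 22), (21, Nova, ATL, 13, 15), (21, Nova, ATL, 14, 19), (21, Nova, ATL, 16, 22), (21, Nova, ATL, 3, 29), (21, Nova, ATL, 35, 9), (21, Nova, ATL, 38, 22), (21, Nova, SF, 13, 15), (21, Nova, SF, 14, 19), (21, Nova, SF, 16, 22), (21, Nova, SF, 3, 29), (21, Nova, SF, 35, 9), (21, Nova, SF, 38, 22), (21, Omega, DEN, 13, 15), (21, Omega, DEN, 14, 19), (21, Omega, DEN, 16, 22), (21, Omega, DEN, 3, 29), (21, Omega, DEN, 35, 9), (21, Omega, DEN, 38, 22)}.
Joining (Part ⋈ Catalog) and Supplier on qty yields {(19, Alpha, DEN, 36, 31, Ivy, 19), (19, Gamma, DC, 36, 31, Ivy, 19), (21, Helix, CHI, 14, 19, Hal, 32), (21, Helix, CHI, 14, 19, Hal, 36), (21, Helix, CHI, 3, 29, Gus, 36), (21, Helix, CHI, 3, 29, Rae, 10), (21, Helix, LA, 14, 19, Hal, 32), (21, Helix, LA, 14, 19, Hal, 36), (21, Helix, LA, 3, 29, Gus, 36), (21, Helix, LA, 3, 29, Rae, 10), (21, Nova, ATL, 14, 19, Hal, 32), (21, Nova, ATL, 14, 19, Hal, 36), (21, Nova, ATL, 3, 29, Gus, 36), (21, Nova, ATL, 3, 29, Rae, 10), (21, Nova, SF, 14, 19, Hal, 32), (21, Nova, SF, 14, 19, Hal, 36), (21, Nova, SF, 3, 29, Gus, 36), (21, Nova, SF, 3, 29, Rae, 10), (21, Omega, DEN, 14, 19, Hal, 32), (21, Omega, DEN, 14, 19, Hal, 36), (21, Omega, DEN, 3, 29, Gus, 36), (21, Omega, DEN, 3, 29, Rae, 10)}.
Selection cost > 19: {(21, Helix, CHI, 14, 19, Hal, 32), (21, Helix, CHI, 14, 19, Hal, 36), (21, Helix, CHI, 3, 29, Gus, 36), (21, Helix, CHI, 3, 29, Rae, 10), (21, Helix, LA, 14, 19, Hal, 32), (21, Helix, LA, 14, 19, Hal, 36), (21, Helix, LA, 3, 29, Gus, 36), (21, Helix, LA, 3, 29, Rae, 10), (21, Nova, ATL, 14, 19, Hal, 32), (21, Nova, ATL, 14, 19, Hal, 36), (21, Nova, ATL, 3, 29, Gus, 36), (21, Nova, ATL, 3, 29, Rae, 10), (21, Nova, SF, 14, 19, Hal, 32), (21, Nova, SF, 14, 19, Hal, 36), (21, Nova, SF, 3, 29, Gus, 36), (21, Nova, SF, 3, 29, Rae, 10), (21, Omega, DEN, 14, 19, Hal, 32), (21, Omega, DEN, 14, 19, Hal, 36), (21, Omega, DEN, 3, 29, Gus, 36), (21, Omega, DEN, 3, 29, Rae, 10)}
Selection sid ≤ 32: {(21, Helix, CHI, 14, 19, Hal, 32), (21, Helix, CHI, 3, 29, Rae, 10), (21, Helix, LA, 14, 19, Hal, 32), (21, Helix, LA, 3, 29, Rae, 10), (21, Nova, ATL, 14, 19, Hal, 32), (21, Nova, ATL, 3, 29, Rae, 10), (21, Nova, SF, 14, 19, Hal, 32), (21, Nova, SF, 3, 29, Rae, 10), (21, Omega, DEN, 14, 19, Hal, 32), (21, Omega, DEN, 3, 29, Rae, 10)}
Keep only column(s) city, sname: {(ATL, Hal), (ATL, Rae), (CHI, Hal), (CHI, Rae), (DEN, Hal), (DEN, Rae), (LA, Hal), (LA, Rae), (SF, Hal), (SF, Rae)}

{(ATL, Hal), (ATL, Rae), (CHI, Hal), (CHI, Rae), (DEN, Hal), (DEN, Rae), (LA, Hal), (LA, Rae), (SF, Hal), (SF, Rae)}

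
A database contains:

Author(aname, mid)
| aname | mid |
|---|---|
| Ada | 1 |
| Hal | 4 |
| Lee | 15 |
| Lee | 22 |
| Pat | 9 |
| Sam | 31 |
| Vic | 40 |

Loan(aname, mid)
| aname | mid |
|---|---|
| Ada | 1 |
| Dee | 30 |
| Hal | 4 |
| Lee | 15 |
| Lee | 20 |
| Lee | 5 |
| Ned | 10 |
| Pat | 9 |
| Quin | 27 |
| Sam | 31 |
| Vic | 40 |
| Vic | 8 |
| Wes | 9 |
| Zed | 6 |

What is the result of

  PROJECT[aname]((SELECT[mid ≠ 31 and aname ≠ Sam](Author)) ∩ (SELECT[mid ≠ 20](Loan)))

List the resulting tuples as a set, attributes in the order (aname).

{Ada, Hal, Lee, Pat, Vic}

Selection mid ≠ 31 and aname ≠ Sam: {(Ada, 1), (Hal, 4), (Lee, 15), (Lee, 22), (Pat, 9), (Vic, 40)}
Selection mid ≠ 20: {(Ada, 1), (Dee, 30), (Hal, 4), (Lee, 15), (Lee, 5), (Ned, 10), (Pat, 9), (Quin, 27), (Sam, 31), (Vic, 40), (Vic, 8), (Wes, 9), (Zed, 6)}
Taking the intersection: {(Ada, 1), (Hal, 4), (Lee, 15), (Pat, 9), (Vic, 40)}
Projecting to aname: {Ada, Hal, Lee, Pat, Vic}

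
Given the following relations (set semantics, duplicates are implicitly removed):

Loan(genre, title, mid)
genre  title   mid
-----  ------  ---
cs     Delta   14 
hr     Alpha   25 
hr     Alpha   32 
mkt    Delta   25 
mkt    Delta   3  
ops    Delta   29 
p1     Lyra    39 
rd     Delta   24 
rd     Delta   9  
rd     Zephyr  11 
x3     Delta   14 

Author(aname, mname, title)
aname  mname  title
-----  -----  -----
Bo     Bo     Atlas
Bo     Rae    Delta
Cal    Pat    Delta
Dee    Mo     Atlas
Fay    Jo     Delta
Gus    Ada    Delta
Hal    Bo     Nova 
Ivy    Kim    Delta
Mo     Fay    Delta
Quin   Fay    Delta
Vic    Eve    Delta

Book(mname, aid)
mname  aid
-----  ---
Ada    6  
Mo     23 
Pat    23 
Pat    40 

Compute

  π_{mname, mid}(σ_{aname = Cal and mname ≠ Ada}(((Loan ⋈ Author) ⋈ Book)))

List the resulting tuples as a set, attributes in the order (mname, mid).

Joining Loan and Author on title yields {(cs, Delta, 14, Bo, Rae), (cs, Delta, 14, Cal, Pat), (cs, Delta, 14, Fay, Jo), (cs, Delta, 14, Gus, Ada), (cs, Delta, 14, Ivy, Kim), (cs, Delta, 14, Mo, Fay), (cs, Delta, 14, Quin, Fay), (cs, Delta, 14, Vic, Eve), (mkt, Delta, 25, Bo, Rae), (mkt, Delta, 25, Cal, Pat), (mkt, Delta, 25, Fay, Jo), (mkt, Delta, 25, Gus, Ada), (mkt, Delta, 25, Ivy, Kim), (mkt, Delta, 25, Mo, Fay), (mkt, Delta, 25, Quin, Fay), (mkt, Delta, 25, Vic, Eve), (mkt, Delta, 3, Bo, Rae), (mkt, Delta, 3, Cal, Pat), (mkt, Delta, 3, Fay, Jo), (mkt, Delta, 3, Gus, Ada), (mkt, Delta, 3, Ivy, Kim), (mkt, Delta, 3, Mo, Fay), (mkt, Delta, 3, Quin, Fay), (mkt, Delta, 3, Vic, Eve), (ops, Delta, 29, Bo, Rae), (ops, Delta, 29, Cal, Pat), (ops, Delta, 29, Fay, Jo), (ops, Delta, 29, Gus, Ada), (ops, Delta, 29, Ivy, Kim), (ops, Delta, 29, Mo, Fay), (ops, Delta, 29, Quin, Fay), (ops, Delta, 29, Vic, Eve), (rd, Delta, 24, Bo, Rae), (rd, Delta, 24, Cal, Pat), (rd, Delta, 24, Fay, Jo), (rd, Delta, 24, Gus, Ada), (rd, Delta, 24, Ivy, Kim), (rd, Delta, 24, Mo, Fay), (rd, Delta, 24, Quin, Fay), (rd, Delta, 24, Vic, Eve), (rd, Delta, 9, Bo, Rae), (rd, Delta, 9, Cal, Pat), (rd, Delta, 9, Fay, Jo), (rd, Delta, 9, Gus, Ada), (rd, Delta, 9, Ivy, Kim), (rd, Delta, 9, Mo, Fay), (rd, Delta, 9, Quin, Fay), (rd, Delta, 9, Vic, Eve), (x3, Delta, 14, Bo, Rae), (x3, Delta, 14, Cal, Pat), (x3, Delta, 14, Fay, Jo), (x3, Delta, 14, Gus, Ada), (x3, Delta, 14, Ivy, Kim), (x3, Delta, 14, Mo, Fay), (x3, Delta, 14, Quin, Fay), (x3, Delta, 14, Vic, Eve)}.
Joining (Loan ⋈ Author) and Book on mname yields {(cs, Delta, 14, Cal, Pat, 23), (cs, Delta, 14, Cal, Pat, 40), (cs, Delta, 14, Gus, Ada, 6), (mkt, Delta, 25, Cal, Pat, 23), (mkt, Delta, 25, Cal, Pat, 40), (mkt, Delta, 25, Gus, Ada, 6), (mkt, Delta, 3, Cal, Pat, 23), (mkt, Delta, 3, Cal, Pat, 40), (mkt, Delta, 3, Gus, Ada, 6), (ops, Delta, 29, Cal, Pat, 23), (ops, Delta, 29, Cal, Pat, 40), (ops, Delta, 29, Gus, Ada, 6), (rd, Delta, 24, Cal, Pat, 23), (rd, Delta, 24, Cal, Pat, 40), (rd, Delta, 24, Gus, Ada, 6), (rd, Delta, 9, Cal, Pat, 23), (rd, Delta, 9, Cal, Pat, 40), (rd, Delta, 9, Gus, Ada, 6), (x3, Delta, 14, Cal, Pat, 23), (x3, Delta, 14, Cal, Pat, 40), (x3, Delta, 14, Gus, Ada, 6)}.
Filtering on aname = Cal and mname ≠ Ada leaves {(cs, Delta, 14, Cal, Pat, 23), (cs, Delta, 14, Cal, Pat, 40), (mkt, Delta, 25, Cal, Pat, 23), (mkt, Delta, 25, Cal, Pat, 40), (mkt, Delta, 3, Cal, Pat, 23), (mkt, Delta, 3, Cal, Pat, 40), (ops, Delta, 29, Cal, Pat, 23), (ops, Delta, 29, Cal, Pat, 40), (rd, Delta, 24, Cal, Pat, 23), (rd, Delta, 24, Cal, Pat, 40), (rd, Delta, 9, Cal, Pat, 23), (rd, Delta, 9, Cal, Pat, 40), (x3, Delta, 14, Cal, Pat, 23), (x3, Delta, 14, Cal, Pat, 40)}.
π_{mname, mid} gives {(Pat, 14), (Pat, 24), (Pat, 25), (Pat, 29), (Pat, 3), (Pat, 9)} (8 duplicate(s) eliminated).

{(Pat, 14), (Pat, 24), (Pat, 25), (Pat, 29), (Pat, 3), (Pat, 9)}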